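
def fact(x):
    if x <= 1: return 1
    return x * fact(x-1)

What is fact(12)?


fact(12)
= 12 * fact(11)
= 12 * 11 * fact(10)
= 12 * 11 * 10 * fact(9)
= 12 * 11 * 10 * 9 * fact(8)
= 12 * 11 * 10 * 9 * 8 * fact(7)
= 12 * 11 * 10 * 9 * 8 * 7 * fact(6)
= 12 * 11 * 10 * 9 * 8 * 7 * 6 * fact(5)
= 12 * 11 * 10 * 9 * 8 * 7 * 6 * 5 * fact(4)
= 12 * 11 * 10 * 9 * 8 * 7 * 6 * 5 * 4 * fact(3)
= 12 * 11 * 10 * 9 * 8 * 7 * 6 * 5 * 4 * 3 * fact(2)
= 12 * 11 * 10 * 9 * 8 * 7 * 6 * 5 * 4 * 3 * 2 * fact(1)
= 12 * 11 * 10 * 9 * 8 * 7 * 6 * 5 * 4 * 3 * 2 * 1
= 479001600

479001600


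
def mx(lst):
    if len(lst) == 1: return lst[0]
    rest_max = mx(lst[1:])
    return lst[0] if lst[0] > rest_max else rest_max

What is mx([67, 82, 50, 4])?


mx([67, 82, 50, 4]): compare 67 with mx([82, 50, 4])
mx([82, 50, 4]): compare 82 with mx([50, 4])
mx([50, 4]): compare 50 with mx([4])
mx([4]) = 4  (base case)
Compare 50 with 4 -> 50
Compare 82 with 50 -> 82
Compare 67 with 82 -> 82

82


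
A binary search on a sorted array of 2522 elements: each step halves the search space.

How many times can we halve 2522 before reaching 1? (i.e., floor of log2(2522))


2522 / 2 = 1261
1261 / 2 = 630
630 / 2 = 315
315 / 2 = 157
157 / 2 = 78
78 / 2 = 39
39 / 2 = 19
19 / 2 = 9
9 / 2 = 4
4 / 2 = 2
2 / 2 = 1
Reached 1 after 11 halvings

11


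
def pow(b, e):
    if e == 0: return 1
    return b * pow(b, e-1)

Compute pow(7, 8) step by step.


pow(7, 8)
= 7 * pow(7, 7)
= 7 * 7 * pow(7, 6)
= 7 * 7 * 7 * pow(7, 5)
= 7 * 7 * 7 * 7 * pow(7, 4)
= 7 * 7 * 7 * 7 * 7 * pow(7, 3)
= 7 * 7 * 7 * 7 * 7 * 7 * pow(7, 2)
= 7 * 7 * 7 * 7 * 7 * 7 * 7 * pow(7, 1)
= 7 * 7 * 7 * 7 * 7 * 7 * 7 * 7 * pow(7, 0)
= 7 * 7 * 7 * 7 * 7 * 7 * 7 * 7 * 1
= 5764801

5764801


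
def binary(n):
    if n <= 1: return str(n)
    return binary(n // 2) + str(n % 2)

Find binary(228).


binary(228) = binary(114) + '0'
binary(114) = binary(57) + '0'
binary(57) = binary(28) + '1'
binary(28) = binary(14) + '0'
binary(14) = binary(7) + '0'
binary(7) = binary(3) + '1'
binary(3) = binary(1) + '1'
binary(1) = '1'  (base case)
Concatenating: '1' + '1' + '1' + '0' + '0' + '1' + '0' + '0' = '11100100'

11100100


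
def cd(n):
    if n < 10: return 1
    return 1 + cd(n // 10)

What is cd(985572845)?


cd(985572845) = 1 + cd(98557284)
cd(98557284) = 1 + cd(9855728)
cd(9855728) = 1 + cd(985572)
cd(985572) = 1 + cd(98557)
cd(98557) = 1 + cd(9855)
cd(9855) = 1 + cd(985)
cd(985) = 1 + cd(98)
cd(98) = 1 + cd(9)
cd(9) = 1  (base case: 9 < 10)
Unwinding: 1 + 1 + 1 + 1 + 1 + 1 + 1 + 1 + 1 = 9

9


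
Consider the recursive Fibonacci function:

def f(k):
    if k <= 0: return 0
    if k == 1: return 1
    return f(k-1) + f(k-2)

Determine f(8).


Computing f(8) bottom-up:
f(0) = 0
f(1) = 1
f(2) = f(1) + f(0) = 1 + 0 = 1
f(3) = f(2) + f(1) = 1 + 1 = 2
f(4) = f(3) + f(2) = 2 + 1 = 3
f(5) = f(4) + f(3) = 3 + 2 = 5
f(6) = f(5) + f(4) = 5 + 3 = 8
f(7) = f(6) + f(5) = 8 + 5 = 13
f(8) = f(7) + f(6) = 13 + 8 = 21

21


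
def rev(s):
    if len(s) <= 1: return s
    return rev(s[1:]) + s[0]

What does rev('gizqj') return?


rev('gizqj') = rev('izqj') + 'g'
rev('izqj') = rev('zqj') + 'i'
rev('zqj') = rev('qj') + 'z'
rev('qj') = rev('j') + 'q'
rev('j') = 'j'  (base case)
Concatenating: 'j' + 'q' + 'z' + 'i' + 'g' = 'jqzig'

jqzig


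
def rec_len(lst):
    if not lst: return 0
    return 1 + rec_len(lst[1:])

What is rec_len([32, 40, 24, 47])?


rec_len([32, 40, 24, 47]) = 1 + rec_len([40, 24, 47])
rec_len([40, 24, 47]) = 1 + rec_len([24, 47])
rec_len([24, 47]) = 1 + rec_len([47])
rec_len([47]) = 1 + rec_len([])
rec_len([]) = 0  (base case)
Unwinding: 1 + 1 + 1 + 1 + 0 = 4

4


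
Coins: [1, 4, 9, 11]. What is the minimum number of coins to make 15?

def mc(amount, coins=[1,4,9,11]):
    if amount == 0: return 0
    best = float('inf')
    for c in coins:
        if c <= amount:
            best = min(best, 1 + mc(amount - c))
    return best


Building up with DP:
mc(0) = 0
mc(1) = min(1+mc(0)=1+0=1) = 1
mc(2) = min(1+mc(1)=1+1=2) = 2
mc(3) = min(1+mc(2)=1+2=3) = 3
mc(4) = min(1+mc(3)=1+3=4, 1+mc(0)=1+0=1) = 1
mc(5) = min(1+mc(4)=1+1=2, 1+mc(1)=1+1=2) = 2
mc(6) = min(1+mc(5)=1+2=3, 1+mc(2)=1+2=3) = 3
mc(7) = min(1+mc(6)=1+3=4, 1+mc(3)=1+3=4) = 4
mc(8) = min(1+mc(7)=1+4=5, 1+mc(4)=1+1=2) = 2
mc(9) = min(1+mc(8)=1+2=3, 1+mc(5)=1+2=3, 1+mc(0)=1+0=1) = 1
mc(10) = min(1+mc(9)=1+1=2, 1+mc(6)=1+3=4, 1+mc(1)=1+1=2) = 2
mc(11) = min(1+mc(10)=1+2=3, 1+mc(7)=1+4=5, 1+mc(2)=1+2=3, 1+mc(0)=1+0=1) = 1
mc(12) = min(1+mc(11)=1+1=2, 1+mc(8)=1+2=3, 1+mc(3)=1+3=4, 1+mc(1)=1+1=2) = 2
mc(13) = min(1+mc(12)=1+2=3, 1+mc(9)=1+1=2, 1+mc(4)=1+1=2, 1+mc(2)=1+2=3) = 2
mc(14) = min(1+mc(13)=1+2=3, 1+mc(10)=1+2=3, 1+mc(5)=1+2=3, 1+mc(3)=1+3=4) = 3
mc(15) = min(1+mc(14)=1+3=4, 1+mc(11)=1+1=2, 1+mc(6)=1+3=4, 1+mc(4)=1+1=2) = 2

2


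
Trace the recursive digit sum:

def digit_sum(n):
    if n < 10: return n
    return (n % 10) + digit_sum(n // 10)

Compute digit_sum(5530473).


digit_sum(5530473) = 3 + digit_sum(553047)
digit_sum(553047) = 7 + digit_sum(55304)
digit_sum(55304) = 4 + digit_sum(5530)
digit_sum(5530) = 0 + digit_sum(553)
digit_sum(553) = 3 + digit_sum(55)
digit_sum(55) = 5 + digit_sum(5)
digit_sum(5) = 5  (base case)
Total: 3 + 7 + 4 + 0 + 3 + 5 + 5 = 27

27


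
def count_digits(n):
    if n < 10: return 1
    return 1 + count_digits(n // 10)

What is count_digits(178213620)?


count_digits(178213620) = 1 + count_digits(17821362)
count_digits(17821362) = 1 + count_digits(1782136)
count_digits(1782136) = 1 + count_digits(178213)
count_digits(178213) = 1 + count_digits(17821)
count_digits(17821) = 1 + count_digits(1782)
count_digits(1782) = 1 + count_digits(178)
count_digits(178) = 1 + count_digits(17)
count_digits(17) = 1 + count_digits(1)
count_digits(1) = 1  (base case: 1 < 10)
Unwinding: 1 + 1 + 1 + 1 + 1 + 1 + 1 + 1 + 1 = 9

9


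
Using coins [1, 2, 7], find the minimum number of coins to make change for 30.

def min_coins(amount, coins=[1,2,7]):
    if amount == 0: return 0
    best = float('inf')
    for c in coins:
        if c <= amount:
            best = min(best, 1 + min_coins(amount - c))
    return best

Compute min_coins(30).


Building up with DP:
min_coins(0) = 0
min_coins(1) = min(1+min_coins(0)=1+0=1) = 1
min_coins(2) = min(1+min_coins(1)=1+1=2, 1+min_coins(0)=1+0=1) = 1
min_coins(3) = min(1+min_coins(2)=1+1=2, 1+min_coins(1)=1+1=2) = 2
min_coins(4) = min(1+min_coins(3)=1+2=3, 1+min_coins(2)=1+1=2) = 2
min_coins(5) = min(1+min_coins(4)=1+2=3, 1+min_coins(3)=1+2=3) = 3
min_coins(6) = min(1+min_coins(5)=1+3=4, 1+min_coins(4)=1+2=3) = 3
min_coins(7) = min(1+min_coins(6)=1+3=4, 1+min_coins(5)=1+3=4, 1+min_coins(0)=1+0=1) = 1
min_coins(8) = min(1+min_coins(7)=1+1=2, 1+min_coins(6)=1+3=4, 1+min_coins(1)=1+1=2) = 2
min_coins(9) = min(1+min_coins(8)=1+2=3, 1+min_coins(7)=1+1=2, 1+min_coins(2)=1+1=2) = 2
min_coins(10) = min(1+min_coins(9)=1+2=3, 1+min_coins(8)=1+2=3, 1+min_coins(3)=1+2=3) = 3
min_coins(11) = min(1+min_coins(10)=1+3=4, 1+min_coins(9)=1+2=3, 1+min_coins(4)=1+2=3) = 3
min_coins(12) = min(1+min_coins(11)=1+3=4, 1+min_coins(10)=1+3=4, 1+min_coins(5)=1+3=4) = 4
min_coins(13) = min(1+min_coins(12)=1+4=5, 1+min_coins(11)=1+3=4, 1+min_coins(6)=1+3=4) = 4
min_coins(14) = min(1+min_coins(13)=1+4=5, 1+min_coins(12)=1+4=5, 1+min_coins(7)=1+1=2) = 2
min_coins(15) = min(1+min_coins(14)=1+2=3, 1+min_coins(13)=1+4=5, 1+min_coins(8)=1+2=3) = 3
min_coins(16) = min(1+min_coins(15)=1+3=4, 1+min_coins(14)=1+2=3, 1+min_coins(9)=1+2=3) = 3
min_coins(17) = min(1+min_coins(16)=1+3=4, 1+min_coins(15)=1+3=4, 1+min_coins(10)=1+3=4) = 4
min_coins(18) = min(1+min_coins(17)=1+4=5, 1+min_coins(16)=1+3=4, 1+min_coins(11)=1+3=4) = 4
min_coins(19) = min(1+min_coins(18)=1+4=5, 1+min_coins(17)=1+4=5, 1+min_coins(12)=1+4=5) = 5
min_coins(20) = min(1+min_coins(19)=1+5=6, 1+min_coins(18)=1+4=5, 1+min_coins(13)=1+4=5) = 5
min_coins(21) = min(1+min_coins(20)=1+5=6, 1+min_coins(19)=1+5=6, 1+min_coins(14)=1+2=3) = 3
min_coins(22) = min(1+min_coins(21)=1+3=4, 1+min_coins(20)=1+5=6, 1+min_coins(15)=1+3=4) = 4
min_coins(23) = min(1+min_coins(22)=1+4=5, 1+min_coins(21)=1+3=4, 1+min_coins(16)=1+3=4) = 4
min_coins(24) = min(1+min_coins(23)=1+4=5, 1+min_coins(22)=1+4=5, 1+min_coins(17)=1+4=5) = 5
min_coins(25) = min(1+min_coins(24)=1+5=6, 1+min_coins(23)=1+4=5, 1+min_coins(18)=1+4=5) = 5
min_coins(26) = min(1+min_coins(25)=1+5=6, 1+min_coins(24)=1+5=6, 1+min_coins(19)=1+5=6) = 6
min_coins(27) = min(1+min_coins(26)=1+6=7, 1+min_coins(25)=1+5=6, 1+min_coins(20)=1+5=6) = 6
min_coins(28) = min(1+min_coins(27)=1+6=7, 1+min_coins(26)=1+6=7, 1+min_coins(21)=1+3=4) = 4
min_coins(29) = min(1+min_coins(28)=1+4=5, 1+min_coins(27)=1+6=7, 1+min_coins(22)=1+4=5) = 5
min_coins(30) = min(1+min_coins(29)=1+5=6, 1+min_coins(28)=1+4=5, 1+min_coins(23)=1+4=5) = 5

5


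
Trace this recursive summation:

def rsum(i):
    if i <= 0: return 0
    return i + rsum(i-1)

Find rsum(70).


rsum(70)
= 70 + 69 + 68 + 67 + 66 + 65 + 64 + 63 + 62 + 61 + 60 + 59 + 58 + 57 + 56 + 55 + 54 + 53 + 52 + 51 + 50 + 49 + 48 + 47 + 46 + 45 + 44 + 43 + 42 + 41 + 40 + 39 + 38 + 37 + 36 + 35 + 34 + 33 + 32 + 31 + 30 + 29 + 28 + 27 + 26 + 25 + 24 + 23 + 22 + 21 + 20 + 19 + 18 + 17 + 16 + 15 + 14 + 13 + 12 + 11 + 10 + 9 + 8 + 7 + 6 + 5 + 4 + 3 + 2 + 1 + rsum(0)
= 70 + 69 + 68 + 67 + 66 + 65 + 64 + 63 + 62 + 61 + 60 + 59 + 58 + 57 + 56 + 55 + 54 + 53 + 52 + 51 + 50 + 49 + 48 + 47 + 46 + 45 + 44 + 43 + 42 + 41 + 40 + 39 + 38 + 37 + 36 + 35 + 34 + 33 + 32 + 31 + 30 + 29 + 28 + 27 + 26 + 25 + 24 + 23 + 22 + 21 + 20 + 19 + 18 + 17 + 16 + 15 + 14 + 13 + 12 + 11 + 10 + 9 + 8 + 7 + 6 + 5 + 4 + 3 + 2 + 1 + 0
= 2485

2485


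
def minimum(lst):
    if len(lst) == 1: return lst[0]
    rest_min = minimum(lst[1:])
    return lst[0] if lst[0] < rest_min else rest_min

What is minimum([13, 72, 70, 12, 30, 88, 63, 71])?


minimum([13, 72, 70, 12, 30, 88, 63, 71]): compare 13 with minimum([72, 70, 12, 30, 88, 63, 71])
minimum([72, 70, 12, 30, 88, 63, 71]): compare 72 with minimum([70, 12, 30, 88, 63, 71])
minimum([70, 12, 30, 88, 63, 71]): compare 70 with minimum([12, 30, 88, 63, 71])
minimum([12, 30, 88, 63, 71]): compare 12 with minimum([30, 88, 63, 71])
minimum([30, 88, 63, 71]): compare 30 with minimum([88, 63, 71])
minimum([88, 63, 71]): compare 88 with minimum([63, 71])
minimum([63, 71]): compare 63 with minimum([71])
minimum([71]) = 71  (base case)
Compare 63 with 71 -> 63
Compare 88 with 63 -> 63
Compare 30 with 63 -> 30
Compare 12 with 30 -> 12
Compare 70 with 12 -> 12
Compare 72 with 12 -> 12
Compare 13 with 12 -> 12

12


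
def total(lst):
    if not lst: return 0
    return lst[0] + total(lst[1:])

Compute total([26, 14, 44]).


total([26, 14, 44]) = 26 + total([14, 44])
total([14, 44]) = 14 + total([44])
total([44]) = 44 + total([])
total([]) = 0  (base case)
Total: 26 + 14 + 44 + 0 = 84

84


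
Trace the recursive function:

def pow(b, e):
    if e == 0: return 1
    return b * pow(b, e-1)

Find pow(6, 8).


pow(6, 8)
= 6 * pow(6, 7)
= 6 * 6 * pow(6, 6)
= 6 * 6 * 6 * pow(6, 5)
= 6 * 6 * 6 * 6 * pow(6, 4)
= 6 * 6 * 6 * 6 * 6 * pow(6, 3)
= 6 * 6 * 6 * 6 * 6 * 6 * pow(6, 2)
= 6 * 6 * 6 * 6 * 6 * 6 * 6 * pow(6, 1)
= 6 * 6 * 6 * 6 * 6 * 6 * 6 * 6 * pow(6, 0)
= 6 * 6 * 6 * 6 * 6 * 6 * 6 * 6 * 1
= 1679616

1679616


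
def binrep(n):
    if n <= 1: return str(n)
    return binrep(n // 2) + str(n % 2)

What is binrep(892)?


binrep(892) = binrep(446) + '0'
binrep(446) = binrep(223) + '0'
binrep(223) = binrep(111) + '1'
binrep(111) = binrep(55) + '1'
binrep(55) = binrep(27) + '1'
binrep(27) = binrep(13) + '1'
binrep(13) = binrep(6) + '1'
binrep(6) = binrep(3) + '0'
binrep(3) = binrep(1) + '1'
binrep(1) = '1'  (base case)
Concatenating: '1' + '1' + '0' + '1' + '1' + '1' + '1' + '1' + '0' + '0' = '1101111100'

1101111100


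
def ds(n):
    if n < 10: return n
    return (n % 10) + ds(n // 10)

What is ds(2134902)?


ds(2134902) = 2 + ds(213490)
ds(213490) = 0 + ds(21349)
ds(21349) = 9 + ds(2134)
ds(2134) = 4 + ds(213)
ds(213) = 3 + ds(21)
ds(21) = 1 + ds(2)
ds(2) = 2  (base case)
Total: 2 + 0 + 9 + 4 + 3 + 1 + 2 = 21

21


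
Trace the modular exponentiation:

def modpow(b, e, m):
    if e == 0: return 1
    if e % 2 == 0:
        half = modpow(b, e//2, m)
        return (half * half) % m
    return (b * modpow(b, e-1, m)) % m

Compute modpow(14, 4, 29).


modpow(14, 4, 29): e is even, compute modpow(14, 2, 29)
  modpow(14, 2, 29): e is even, compute modpow(14, 1, 29)
    modpow(14, 1, 29): e is odd, compute modpow(14, 0, 29)
      modpow(14, 0, 29) = 1
    (14 * 1) % 29 = 14
  half=14, (14*14) % 29 = 22
half=22, (22*22) % 29 = 20

20


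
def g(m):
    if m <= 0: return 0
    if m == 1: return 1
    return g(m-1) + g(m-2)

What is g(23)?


Computing g(23) bottom-up:
g(0) = 0
g(1) = 1
g(2) = g(1) + g(0) = 1 + 0 = 1
g(3) = g(2) + g(1) = 1 + 1 = 2
g(4) = g(3) + g(2) = 2 + 1 = 3
g(5) = g(4) + g(3) = 3 + 2 = 5
g(6) = g(5) + g(4) = 5 + 3 = 8
g(7) = g(6) + g(5) = 8 + 5 = 13
g(8) = g(7) + g(6) = 13 + 8 = 21
g(9) = g(8) + g(7) = 21 + 13 = 34
g(10) = g(9) + g(8) = 34 + 21 = 55
g(11) = g(10) + g(9) = 55 + 34 = 89
g(12) = g(11) + g(10) = 89 + 55 = 144
g(13) = g(12) + g(11) = 144 + 89 = 233
g(14) = g(13) + g(12) = 233 + 144 = 377
g(15) = g(14) + g(13) = 377 + 233 = 610
g(16) = g(15) + g(14) = 610 + 377 = 987
g(17) = g(16) + g(15) = 987 + 610 = 1597
g(18) = g(17) + g(16) = 1597 + 987 = 2584
g(19) = g(18) + g(17) = 2584 + 1597 = 4181
g(20) = g(19) + g(18) = 4181 + 2584 = 6765
g(21) = g(20) + g(19) = 6765 + 4181 = 10946
g(22) = g(21) + g(20) = 10946 + 6765 = 17711
g(23) = g(22) + g(21) = 17711 + 10946 = 28657

28657


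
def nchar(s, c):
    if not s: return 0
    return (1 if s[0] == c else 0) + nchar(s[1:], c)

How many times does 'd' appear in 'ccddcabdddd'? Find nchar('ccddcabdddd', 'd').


s[0]='c' != 'd' -> 0
s[0]='c' != 'd' -> 0
s[0]='d' == 'd' -> 1
s[0]='d' == 'd' -> 1
s[0]='c' != 'd' -> 0
s[0]='a' != 'd' -> 0
s[0]='b' != 'd' -> 0
s[0]='d' == 'd' -> 1
s[0]='d' == 'd' -> 1
s[0]='d' == 'd' -> 1
s[0]='d' == 'd' -> 1
Sum: 0 + 0 + 1 + 1 + 0 + 0 + 0 + 1 + 1 + 1 + 1 = 6

6


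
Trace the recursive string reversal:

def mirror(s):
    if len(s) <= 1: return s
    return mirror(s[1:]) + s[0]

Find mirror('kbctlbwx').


mirror('kbctlbwx') = mirror('bctlbwx') + 'k'
mirror('bctlbwx') = mirror('ctlbwx') + 'b'
mirror('ctlbwx') = mirror('tlbwx') + 'c'
mirror('tlbwx') = mirror('lbwx') + 't'
mirror('lbwx') = mirror('bwx') + 'l'
mirror('bwx') = mirror('wx') + 'b'
mirror('wx') = mirror('x') + 'w'
mirror('x') = 'x'  (base case)
Concatenating: 'x' + 'w' + 'b' + 'l' + 't' + 'c' + 'b' + 'k' = 'xwbltcbk'

xwbltcbk


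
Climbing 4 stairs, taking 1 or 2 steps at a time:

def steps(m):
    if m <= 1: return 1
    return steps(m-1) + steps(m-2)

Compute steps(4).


Building up from base cases:
steps(0) = 1
steps(1) = 1
steps(2) = steps(1) + steps(0) = 1 + 1 = 2
steps(3) = steps(2) + steps(1) = 2 + 1 = 3
steps(4) = steps(3) + steps(2) = 3 + 2 = 5

5


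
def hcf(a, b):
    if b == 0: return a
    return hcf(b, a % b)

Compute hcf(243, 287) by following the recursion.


hcf(243, 287) = hcf(287, 243)
hcf(287, 243) = hcf(243, 44)
hcf(243, 44) = hcf(44, 23)
hcf(44, 23) = hcf(23, 21)
hcf(23, 21) = hcf(21, 2)
hcf(21, 2) = hcf(2, 1)
hcf(2, 1) = hcf(1, 0)
hcf(1, 0) = 1  (base case)

1


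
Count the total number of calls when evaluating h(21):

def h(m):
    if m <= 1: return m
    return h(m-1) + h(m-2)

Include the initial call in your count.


Let C(n) = total calls for h(n)
C(0) = 1, C(1) = 1
C(2) = 1 + C(1) + C(0) = 1 + 1 + 1 = 3
C(3) = 1 + C(2) + C(1) = 1 + 3 + 1 = 5
C(4) = 1 + C(3) + C(2) = 1 + 5 + 3 = 9
C(5) = 1 + C(4) + C(3) = 1 + 9 + 5 = 15
C(6) = 1 + C(5) + C(4) = 1 + 15 + 9 = 25
C(7) = 1 + C(6) + C(5) = 1 + 25 + 15 = 41
C(8) = 1 + C(7) + C(6) = 1 + 41 + 25 = 67
C(9) = 1 + C(8) + C(7) = 1 + 67 + 41 = 109
C(10) = 1 + C(9) + C(8) = 1 + 109 + 67 = 177
C(11) = 1 + C(10) + C(9) = 1 + 177 + 109 = 287
C(12) = 1 + C(11) + C(10) = 1 + 287 + 177 = 465
C(13) = 1 + C(12) + C(11) = 1 + 465 + 287 = 753
C(14) = 1 + C(13) + C(12) = 1 + 753 + 465 = 1219
C(15) = 1 + C(14) + C(13) = 1 + 1219 + 753 = 1973
C(16) = 1 + C(15) + C(14) = 1 + 1973 + 1219 = 3193
C(17) = 1 + C(16) + C(15) = 1 + 3193 + 1973 = 5167
C(18) = 1 + C(17) + C(16) = 1 + 5167 + 3193 = 8361
C(19) = 1 + C(18) + C(17) = 1 + 8361 + 5167 = 13529
C(20) = 1 + C(19) + C(18) = 1 + 13529 + 8361 = 21891
C(21) = 1 + C(20) + C(19) = 1 + 21891 + 13529 = 35421

35421


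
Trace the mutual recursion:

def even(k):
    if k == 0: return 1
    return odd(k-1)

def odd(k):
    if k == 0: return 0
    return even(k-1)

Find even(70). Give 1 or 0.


even(70) = odd(69)
odd(69) = even(68)
even(68) = odd(67)
odd(67) = even(66)
even(66) = odd(65)
odd(65) = even(64)
even(64) = odd(63)
odd(63) = even(62)
even(62) = odd(61)
odd(61) = even(60)
even(60) = odd(59)
odd(59) = even(58)
even(58) = odd(57)
odd(57) = even(56)
even(56) = odd(55)
odd(55) = even(54)
even(54) = odd(53)
odd(53) = even(52)
even(52) = odd(51)
odd(51) = even(50)
even(50) = odd(49)
odd(49) = even(48)
even(48) = odd(47)
odd(47) = even(46)
even(46) = odd(45)
odd(45) = even(44)
even(44) = odd(43)
odd(43) = even(42)
even(42) = odd(41)
odd(41) = even(40)
even(40) = odd(39)
odd(39) = even(38)
even(38) = odd(37)
odd(37) = even(36)
even(36) = odd(35)
odd(35) = even(34)
even(34) = odd(33)
odd(33) = even(32)
even(32) = odd(31)
odd(31) = even(30)
even(30) = odd(29)
odd(29) = even(28)
even(28) = odd(27)
odd(27) = even(26)
even(26) = odd(25)
odd(25) = even(24)
even(24) = odd(23)
odd(23) = even(22)
even(22) = odd(21)
odd(21) = even(20)
even(20) = odd(19)
odd(19) = even(18)
even(18) = odd(17)
odd(17) = even(16)
even(16) = odd(15)
odd(15) = even(14)
even(14) = odd(13)
odd(13) = even(12)
even(12) = odd(11)
odd(11) = even(10)
even(10) = odd(9)
odd(9) = even(8)
even(8) = odd(7)
odd(7) = even(6)
even(6) = odd(5)
odd(5) = even(4)
even(4) = odd(3)
odd(3) = even(2)
even(2) = odd(1)
odd(1) = even(0)
even(0) = 1  (base case)
Result: 1

1


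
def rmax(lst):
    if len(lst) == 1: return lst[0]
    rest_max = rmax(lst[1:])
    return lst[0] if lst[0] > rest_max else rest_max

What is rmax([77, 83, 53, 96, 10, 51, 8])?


rmax([77, 83, 53, 96, 10, 51, 8]): compare 77 with rmax([83, 53, 96, 10, 51, 8])
rmax([83, 53, 96, 10, 51, 8]): compare 83 with rmax([53, 96, 10, 51, 8])
rmax([53, 96, 10, 51, 8]): compare 53 with rmax([96, 10, 51, 8])
rmax([96, 10, 51, 8]): compare 96 with rmax([10, 51, 8])
rmax([10, 51, 8]): compare 10 with rmax([51, 8])
rmax([51, 8]): compare 51 with rmax([8])
rmax([8]) = 8  (base case)
Compare 51 with 8 -> 51
Compare 10 with 51 -> 51
Compare 96 with 51 -> 96
Compare 53 with 96 -> 96
Compare 83 with 96 -> 96
Compare 77 with 96 -> 96

96


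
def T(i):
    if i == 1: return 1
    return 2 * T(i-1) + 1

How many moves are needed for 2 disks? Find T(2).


T(2) = 2 * T(1) + 1
T(1) = 1  (base case)
T(2) = 2 * 1 + 1 = 3

3


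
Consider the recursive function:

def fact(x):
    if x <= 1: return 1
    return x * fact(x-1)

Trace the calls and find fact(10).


fact(10)
= 10 * fact(9)
= 10 * 9 * fact(8)
= 10 * 9 * 8 * fact(7)
= 10 * 9 * 8 * 7 * fact(6)
= 10 * 9 * 8 * 7 * 6 * fact(5)
= 10 * 9 * 8 * 7 * 6 * 5 * fact(4)
= 10 * 9 * 8 * 7 * 6 * 5 * 4 * fact(3)
= 10 * 9 * 8 * 7 * 6 * 5 * 4 * 3 * fact(2)
= 10 * 9 * 8 * 7 * 6 * 5 * 4 * 3 * 2 * fact(1)
= 10 * 9 * 8 * 7 * 6 * 5 * 4 * 3 * 2 * 1
= 3628800

3628800


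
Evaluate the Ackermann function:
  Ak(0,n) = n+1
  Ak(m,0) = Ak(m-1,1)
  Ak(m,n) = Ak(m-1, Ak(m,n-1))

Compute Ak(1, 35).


Ak(1, 35) = Ak(0, Ak(1, 34))
  Ak(1, 34) = Ak(0, Ak(1, 33))
    Ak(1, 33) = Ak(0, Ak(1, 32))
      Ak(1, 32) = Ak(0, Ak(1, 31))
        Ak(1, 31) = Ak(0, Ak(1, 30))
          Ak(1, 30) = Ak(0, Ak(1, 29))
          Ak(1, 29) = Ak(0, Ak(1, 28))
          Ak(1, 28) = Ak(0, Ak(1, 27))
          Ak(1, 27) = Ak(0, Ak(1, 26))
          Ak(1, 26) = Ak(0, Ak(1, 25))
          Ak(1, 25) = Ak(0, Ak(1, 24))
          Ak(1, 24) = Ak(0, Ak(1, 23))
          Ak(1, 23) = Ak(0, Ak(1, 22))
          Ak(1, 22) = Ak(0, Ak(1, 21))
          Ak(1, 21) = Ak(0, Ak(1, 20))
          Ak(1, 20) = Ak(0, Ak(1, 19))
          Ak(1, 19) = Ak(0, Ak(1, 18))
          Ak(1, 18) = Ak(0, Ak(1, 17))
          Ak(1, 17) = Ak(0, Ak(1, 16))
          Ak(1, 16) = Ak(0, Ak(1, 15))
          Ak(1, 15) = Ak(0, Ak(1, 14))
          Ak(1, 14) = Ak(0, Ak(1, 13))
          Ak(1, 13) = Ak(0, Ak(1, 12))
          Ak(1, 12) = Ak(0, Ak(1, 11))
          Ak(1, 11) = Ak(0, Ak(1, 10))
... (trace truncated)
Result: Ak(1, 35) = 37

37


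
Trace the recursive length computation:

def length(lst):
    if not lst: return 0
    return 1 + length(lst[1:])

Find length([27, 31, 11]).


length([27, 31, 11]) = 1 + length([31, 11])
length([31, 11]) = 1 + length([11])
length([11]) = 1 + length([])
length([]) = 0  (base case)
Unwinding: 1 + 1 + 1 + 0 = 3

3


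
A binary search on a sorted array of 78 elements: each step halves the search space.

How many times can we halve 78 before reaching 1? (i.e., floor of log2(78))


78 / 2 = 39
39 / 2 = 19
19 / 2 = 9
9 / 2 = 4
4 / 2 = 2
2 / 2 = 1
Reached 1 after 6 halvings

6


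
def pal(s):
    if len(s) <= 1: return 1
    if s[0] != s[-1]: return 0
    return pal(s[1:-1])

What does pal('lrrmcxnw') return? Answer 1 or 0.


pal('lrrmcxnw'): s[0]='l' != s[-1]='w' -> return 0
Result: 0 (not a palindrome)

0


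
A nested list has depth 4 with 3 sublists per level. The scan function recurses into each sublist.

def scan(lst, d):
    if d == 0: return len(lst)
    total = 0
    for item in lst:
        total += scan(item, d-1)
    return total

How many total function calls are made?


At depth 0 (root): 1 call
At depth 1: each of 1 parents calls scan on 3 children = 3 calls
At depth 2: each of 3 parents calls scan on 3 children = 9 calls
At depth 3: each of 9 parents calls scan on 3 children = 27 calls
At depth 4: each of 27 parents calls scan on 3 children = 81 calls
Total: 1 + 3 + 9 + 27 + 81 = 121

121


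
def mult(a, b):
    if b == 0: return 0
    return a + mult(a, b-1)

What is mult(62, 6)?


mult(62, 6) = 62 + mult(62, 5)
mult(62, 5) = 62 + mult(62, 4)
mult(62, 4) = 62 + mult(62, 3)
mult(62, 3) = 62 + mult(62, 2)
mult(62, 2) = 62 + mult(62, 1)
mult(62, 1) = 62 + mult(62, 0)
mult(62, 0) = 0  (base case)
Total: 62 + 62 + 62 + 62 + 62 + 62 + 0 = 372

372


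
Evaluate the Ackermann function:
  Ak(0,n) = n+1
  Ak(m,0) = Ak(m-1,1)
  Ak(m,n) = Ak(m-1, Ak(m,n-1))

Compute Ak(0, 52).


Ak(0, 52) = 53
Result: Ak(0, 52) = 53

53


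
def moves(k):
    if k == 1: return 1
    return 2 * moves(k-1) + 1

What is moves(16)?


moves(16) = 2 * moves(15) + 1
moves(15) = 2 * moves(14) + 1
moves(14) = 2 * moves(13) + 1
moves(13) = 2 * moves(12) + 1
moves(12) = 2 * moves(11) + 1
moves(11) = 2 * moves(10) + 1
moves(10) = 2 * moves(9) + 1
moves(9) = 2 * moves(8) + 1
moves(8) = 2 * moves(7) + 1
moves(7) = 2 * moves(6) + 1
moves(6) = 2 * moves(5) + 1
moves(5) = 2 * moves(4) + 1
moves(4) = 2 * moves(3) + 1
moves(3) = 2 * moves(2) + 1
moves(2) = 2 * moves(1) + 1
moves(1) = 1  (base case)
moves(2) = 2 * 1 + 1 = 3
moves(3) = 2 * 3 + 1 = 7
moves(4) = 2 * 7 + 1 = 15
moves(5) = 2 * 15 + 1 = 31
moves(6) = 2 * 31 + 1 = 63
moves(7) = 2 * 63 + 1 = 127
moves(8) = 2 * 127 + 1 = 255
moves(9) = 2 * 255 + 1 = 511
moves(10) = 2 * 511 + 1 = 1023
moves(11) = 2 * 1023 + 1 = 2047
moves(12) = 2 * 2047 + 1 = 4095
moves(13) = 2 * 4095 + 1 = 8191
moves(14) = 2 * 8191 + 1 = 16383
moves(15) = 2 * 16383 + 1 = 32767
moves(16) = 2 * 32767 + 1 = 65535

65535


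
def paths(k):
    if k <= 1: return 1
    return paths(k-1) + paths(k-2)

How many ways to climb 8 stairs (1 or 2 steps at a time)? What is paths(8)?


Building up from base cases:
paths(0) = 1
paths(1) = 1
paths(2) = paths(1) + paths(0) = 1 + 1 = 2
paths(3) = paths(2) + paths(1) = 2 + 1 = 3
paths(4) = paths(3) + paths(2) = 3 + 2 = 5
paths(5) = paths(4) + paths(3) = 5 + 3 = 8
paths(6) = paths(5) + paths(4) = 8 + 5 = 13
paths(7) = paths(6) + paths(5) = 13 + 8 = 21
paths(8) = paths(7) + paths(6) = 21 + 13 = 34

34


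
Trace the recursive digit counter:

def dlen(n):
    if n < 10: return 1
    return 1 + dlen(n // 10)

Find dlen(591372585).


dlen(591372585) = 1 + dlen(59137258)
dlen(59137258) = 1 + dlen(5913725)
dlen(5913725) = 1 + dlen(591372)
dlen(591372) = 1 + dlen(59137)
dlen(59137) = 1 + dlen(5913)
dlen(5913) = 1 + dlen(591)
dlen(591) = 1 + dlen(59)
dlen(59) = 1 + dlen(5)
dlen(5) = 1  (base case: 5 < 10)
Unwinding: 1 + 1 + 1 + 1 + 1 + 1 + 1 + 1 + 1 = 9

9


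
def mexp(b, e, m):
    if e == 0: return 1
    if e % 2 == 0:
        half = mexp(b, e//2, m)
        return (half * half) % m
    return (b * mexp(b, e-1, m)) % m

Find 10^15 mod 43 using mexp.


mexp(10, 15, 43): e is odd, compute mexp(10, 14, 43)
  mexp(10, 14, 43): e is even, compute mexp(10, 7, 43)
    mexp(10, 7, 43): e is odd, compute mexp(10, 6, 43)
      mexp(10, 6, 43): e is even, compute mexp(10, 3, 43)
        mexp(10, 3, 43): e is odd, compute mexp(10, 2, 43)
          mexp(10, 2, 43): e is even, compute mexp(10, 1, 43)
          mexp(10, 1, 43): e is odd, compute mexp(10, 0, 43)
          mexp(10, 0, 43) = 1
          (10 * 1) % 43 = 10
          half=10, (10*10) % 43 = 14
        (10 * 14) % 43 = 11
      half=11, (11*11) % 43 = 35
    (10 * 35) % 43 = 6
  half=6, (6*6) % 43 = 36
(10 * 36) % 43 = 16

16


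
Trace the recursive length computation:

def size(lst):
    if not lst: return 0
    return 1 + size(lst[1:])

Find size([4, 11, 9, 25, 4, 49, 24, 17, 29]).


size([4, 11, 9, 25, 4, 49, 24, 17, 29]) = 1 + size([11, 9, 25, 4, 49, 24, 17, 29])
size([11, 9, 25, 4, 49, 24, 17, 29]) = 1 + size([9, 25, 4, 49, 24, 17, 29])
size([9, 25, 4, 49, 24, 17, 29]) = 1 + size([25, 4, 49, 24, 17, 29])
size([25, 4, 49, 24, 17, 29]) = 1 + size([4, 49, 24, 17, 29])
size([4, 49, 24, 17, 29]) = 1 + size([49, 24, 17, 29])
size([49, 24, 17, 29]) = 1 + size([24, 17, 29])
size([24, 17, 29]) = 1 + size([17, 29])
size([17, 29]) = 1 + size([29])
size([29]) = 1 + size([])
size([]) = 0  (base case)
Unwinding: 1 + 1 + 1 + 1 + 1 + 1 + 1 + 1 + 1 + 0 = 9

9


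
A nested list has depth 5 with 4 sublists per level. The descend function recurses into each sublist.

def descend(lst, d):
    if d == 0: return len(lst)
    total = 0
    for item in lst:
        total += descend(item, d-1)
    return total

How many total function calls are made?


At depth 0 (root): 1 call
At depth 1: each of 1 parents calls descend on 4 children = 4 calls
At depth 2: each of 4 parents calls descend on 4 children = 16 calls
At depth 3: each of 16 parents calls descend on 4 children = 64 calls
At depth 4: each of 64 parents calls descend on 4 children = 256 calls
At depth 5: each of 256 parents calls descend on 4 children = 1024 calls
Total: 1 + 4 + 16 + 64 + 256 + 1024 = 1365

1365


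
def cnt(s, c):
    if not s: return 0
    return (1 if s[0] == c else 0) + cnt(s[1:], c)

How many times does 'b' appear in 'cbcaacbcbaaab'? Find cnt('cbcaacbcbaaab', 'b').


s[0]='c' != 'b' -> 0
s[0]='b' == 'b' -> 1
s[0]='c' != 'b' -> 0
s[0]='a' != 'b' -> 0
s[0]='a' != 'b' -> 0
s[0]='c' != 'b' -> 0
s[0]='b' == 'b' -> 1
s[0]='c' != 'b' -> 0
s[0]='b' == 'b' -> 1
s[0]='a' != 'b' -> 0
s[0]='a' != 'b' -> 0
s[0]='a' != 'b' -> 0
s[0]='b' == 'b' -> 1
Sum: 0 + 1 + 0 + 0 + 0 + 0 + 1 + 0 + 1 + 0 + 0 + 0 + 1 = 4

4


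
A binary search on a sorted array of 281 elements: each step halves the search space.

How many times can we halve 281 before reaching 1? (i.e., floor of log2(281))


281 / 2 = 140
140 / 2 = 70
70 / 2 = 35
35 / 2 = 17
17 / 2 = 8
8 / 2 = 4
4 / 2 = 2
2 / 2 = 1
Reached 1 after 8 halvings

8


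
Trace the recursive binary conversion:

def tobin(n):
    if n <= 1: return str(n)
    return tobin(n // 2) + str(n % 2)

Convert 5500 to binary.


tobin(5500) = tobin(2750) + '0'
tobin(2750) = tobin(1375) + '0'
tobin(1375) = tobin(687) + '1'
tobin(687) = tobin(343) + '1'
tobin(343) = tobin(171) + '1'
tobin(171) = tobin(85) + '1'
tobin(85) = tobin(42) + '1'
tobin(42) = tobin(21) + '0'
tobin(21) = tobin(10) + '1'
tobin(10) = tobin(5) + '0'
tobin(5) = tobin(2) + '1'
tobin(2) = tobin(1) + '0'
tobin(1) = '1'  (base case)
Concatenating: '1' + '0' + '1' + '0' + '1' + '0' + '1' + '1' + '1' + '1' + '1' + '0' + '0' = '1010101111100'

1010101111100


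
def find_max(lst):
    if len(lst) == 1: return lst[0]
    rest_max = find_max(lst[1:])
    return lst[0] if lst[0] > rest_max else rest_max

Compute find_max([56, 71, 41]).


find_max([56, 71, 41]): compare 56 with find_max([71, 41])
find_max([71, 41]): compare 71 with find_max([41])
find_max([41]) = 41  (base case)
Compare 71 with 41 -> 71
Compare 56 with 71 -> 71

71


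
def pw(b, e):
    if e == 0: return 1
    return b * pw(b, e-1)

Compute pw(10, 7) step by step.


pw(10, 7)
= 10 * pw(10, 6)
= 10 * 10 * pw(10, 5)
= 10 * 10 * 10 * pw(10, 4)
= 10 * 10 * 10 * 10 * pw(10, 3)
= 10 * 10 * 10 * 10 * 10 * pw(10, 2)
= 10 * 10 * 10 * 10 * 10 * 10 * pw(10, 1)
= 10 * 10 * 10 * 10 * 10 * 10 * 10 * pw(10, 0)
= 10 * 10 * 10 * 10 * 10 * 10 * 10 * 1
= 10000000

10000000


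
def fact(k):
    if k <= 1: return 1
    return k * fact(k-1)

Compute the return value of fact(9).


fact(9)
= 9 * fact(8)
= 9 * 8 * fact(7)
= 9 * 8 * 7 * fact(6)
= 9 * 8 * 7 * 6 * fact(5)
= 9 * 8 * 7 * 6 * 5 * fact(4)
= 9 * 8 * 7 * 6 * 5 * 4 * fact(3)
= 9 * 8 * 7 * 6 * 5 * 4 * 3 * fact(2)
= 9 * 8 * 7 * 6 * 5 * 4 * 3 * 2 * fact(1)
= 9 * 8 * 7 * 6 * 5 * 4 * 3 * 2 * 1
= 362880

362880


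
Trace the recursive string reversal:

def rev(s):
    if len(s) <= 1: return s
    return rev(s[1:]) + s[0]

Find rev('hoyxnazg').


rev('hoyxnazg') = rev('oyxnazg') + 'h'
rev('oyxnazg') = rev('yxnazg') + 'o'
rev('yxnazg') = rev('xnazg') + 'y'
rev('xnazg') = rev('nazg') + 'x'
rev('nazg') = rev('azg') + 'n'
rev('azg') = rev('zg') + 'a'
rev('zg') = rev('g') + 'z'
rev('g') = 'g'  (base case)
Concatenating: 'g' + 'z' + 'a' + 'n' + 'x' + 'y' + 'o' + 'h' = 'gzanxyoh'

gzanxyoh


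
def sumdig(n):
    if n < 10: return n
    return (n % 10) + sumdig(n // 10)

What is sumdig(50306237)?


sumdig(50306237) = 7 + sumdig(5030623)
sumdig(5030623) = 3 + sumdig(503062)
sumdig(503062) = 2 + sumdig(50306)
sumdig(50306) = 6 + sumdig(5030)
sumdig(5030) = 0 + sumdig(503)
sumdig(503) = 3 + sumdig(50)
sumdig(50) = 0 + sumdig(5)
sumdig(5) = 5  (base case)
Total: 7 + 3 + 2 + 6 + 0 + 3 + 0 + 5 = 26

26


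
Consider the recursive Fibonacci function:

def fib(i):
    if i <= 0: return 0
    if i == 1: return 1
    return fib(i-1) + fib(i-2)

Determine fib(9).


Computing fib(9) bottom-up:
fib(0) = 0
fib(1) = 1
fib(2) = fib(1) + fib(0) = 1 + 0 = 1
fib(3) = fib(2) + fib(1) = 1 + 1 = 2
fib(4) = fib(3) + fib(2) = 2 + 1 = 3
fib(5) = fib(4) + fib(3) = 3 + 2 = 5
fib(6) = fib(5) + fib(4) = 5 + 3 = 8
fib(7) = fib(6) + fib(5) = 8 + 5 = 13
fib(8) = fib(7) + fib(6) = 13 + 8 = 21
fib(9) = fib(8) + fib(7) = 21 + 13 = 34

34


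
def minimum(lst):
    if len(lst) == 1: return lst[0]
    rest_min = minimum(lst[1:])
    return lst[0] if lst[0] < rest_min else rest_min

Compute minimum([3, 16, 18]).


minimum([3, 16, 18]): compare 3 with minimum([16, 18])
minimum([16, 18]): compare 16 with minimum([18])
minimum([18]) = 18  (base case)
Compare 16 with 18 -> 16
Compare 3 with 16 -> 3

3


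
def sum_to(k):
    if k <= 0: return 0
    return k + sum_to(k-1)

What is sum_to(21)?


sum_to(21)
= 21 + 20 + 19 + 18 + 17 + 16 + 15 + 14 + 13 + 12 + 11 + 10 + 9 + 8 + 7 + 6 + 5 + 4 + 3 + 2 + 1 + sum_to(0)
= 21 + 20 + 19 + 18 + 17 + 16 + 15 + 14 + 13 + 12 + 11 + 10 + 9 + 8 + 7 + 6 + 5 + 4 + 3 + 2 + 1 + 0
= 231

231


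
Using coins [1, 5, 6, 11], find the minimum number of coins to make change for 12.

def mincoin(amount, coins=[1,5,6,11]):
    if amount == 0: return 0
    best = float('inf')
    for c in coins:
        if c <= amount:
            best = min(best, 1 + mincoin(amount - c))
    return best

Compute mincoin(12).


Building up with DP:
mincoin(0) = 0
mincoin(1) = min(1+mincoin(0)=1+0=1) = 1
mincoin(2) = min(1+mincoin(1)=1+1=2) = 2
mincoin(3) = min(1+mincoin(2)=1+2=3) = 3
mincoin(4) = min(1+mincoin(3)=1+3=4) = 4
mincoin(5) = min(1+mincoin(4)=1+4=5, 1+mincoin(0)=1+0=1) = 1
mincoin(6) = min(1+mincoin(5)=1+1=2, 1+mincoin(1)=1+1=2, 1+mincoin(0)=1+0=1) = 1
mincoin(7) = min(1+mincoin(6)=1+1=2, 1+mincoin(2)=1+2=3, 1+mincoin(1)=1+1=2) = 2
mincoin(8) = min(1+mincoin(7)=1+2=3, 1+mincoin(3)=1+3=4, 1+mincoin(2)=1+2=3) = 3
mincoin(9) = min(1+mincoin(8)=1+3=4, 1+mincoin(4)=1+4=5, 1+mincoin(3)=1+3=4) = 4
mincoin(10) = min(1+mincoin(9)=1+4=5, 1+mincoin(5)=1+1=2, 1+mincoin(4)=1+4=5) = 2
mincoin(11) = min(1+mincoin(10)=1+2=3, 1+mincoin(6)=1+1=2, 1+mincoin(5)=1+1=2, 1+mincoin(0)=1+0=1) = 1
mincoin(12) = min(1+mincoin(11)=1+1=2, 1+mincoin(7)=1+2=3, 1+mincoin(6)=1+1=2, 1+mincoin(1)=1+1=2) = 2

2


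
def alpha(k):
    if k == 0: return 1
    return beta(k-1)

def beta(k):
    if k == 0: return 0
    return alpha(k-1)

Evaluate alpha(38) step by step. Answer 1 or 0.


alpha(38) = beta(37)
beta(37) = alpha(36)
alpha(36) = beta(35)
beta(35) = alpha(34)
alpha(34) = beta(33)
beta(33) = alpha(32)
alpha(32) = beta(31)
beta(31) = alpha(30)
alpha(30) = beta(29)
beta(29) = alpha(28)
alpha(28) = beta(27)
beta(27) = alpha(26)
alpha(26) = beta(25)
beta(25) = alpha(24)
alpha(24) = beta(23)
beta(23) = alpha(22)
alpha(22) = beta(21)
beta(21) = alpha(20)
alpha(20) = beta(19)
beta(19) = alpha(18)
alpha(18) = beta(17)
beta(17) = alpha(16)
alpha(16) = beta(15)
beta(15) = alpha(14)
alpha(14) = beta(13)
beta(13) = alpha(12)
alpha(12) = beta(11)
beta(11) = alpha(10)
alpha(10) = beta(9)
beta(9) = alpha(8)
alpha(8) = beta(7)
beta(7) = alpha(6)
alpha(6) = beta(5)
beta(5) = alpha(4)
alpha(4) = beta(3)
beta(3) = alpha(2)
alpha(2) = beta(1)
beta(1) = alpha(0)
alpha(0) = 1  (base case)
Result: 1

1


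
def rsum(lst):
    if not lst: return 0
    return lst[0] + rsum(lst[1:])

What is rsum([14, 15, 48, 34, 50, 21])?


rsum([14, 15, 48, 34, 50, 21]) = 14 + rsum([15, 48, 34, 50, 21])
rsum([15, 48, 34, 50, 21]) = 15 + rsum([48, 34, 50, 21])
rsum([48, 34, 50, 21]) = 48 + rsum([34, 50, 21])
rsum([34, 50, 21]) = 34 + rsum([50, 21])
rsum([50, 21]) = 50 + rsum([21])
rsum([21]) = 21 + rsum([])
rsum([]) = 0  (base case)
Total: 14 + 15 + 48 + 34 + 50 + 21 + 0 = 182

182


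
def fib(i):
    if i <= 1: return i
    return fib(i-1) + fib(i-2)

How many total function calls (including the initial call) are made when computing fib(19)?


Let C(n) = total calls for fib(n)
C(0) = 1, C(1) = 1
C(2) = 1 + C(1) + C(0) = 1 + 1 + 1 = 3
C(3) = 1 + C(2) + C(1) = 1 + 3 + 1 = 5
C(4) = 1 + C(3) + C(2) = 1 + 5 + 3 = 9
C(5) = 1 + C(4) + C(3) = 1 + 9 + 5 = 15
C(6) = 1 + C(5) + C(4) = 1 + 15 + 9 = 25
C(7) = 1 + C(6) + C(5) = 1 + 25 + 15 = 41
C(8) = 1 + C(7) + C(6) = 1 + 41 + 25 = 67
C(9) = 1 + C(8) + C(7) = 1 + 67 + 41 = 109
C(10) = 1 + C(9) + C(8) = 1 + 109 + 67 = 177
C(11) = 1 + C(10) + C(9) = 1 + 177 + 109 = 287
C(12) = 1 + C(11) + C(10) = 1 + 287 + 177 = 465
C(13) = 1 + C(12) + C(11) = 1 + 465 + 287 = 753
C(14) = 1 + C(13) + C(12) = 1 + 753 + 465 = 1219
C(15) = 1 + C(14) + C(13) = 1 + 1219 + 753 = 1973
C(16) = 1 + C(15) + C(14) = 1 + 1973 + 1219 = 3193
C(17) = 1 + C(16) + C(15) = 1 + 3193 + 1973 = 5167
C(18) = 1 + C(17) + C(16) = 1 + 5167 + 3193 = 8361
C(19) = 1 + C(18) + C(17) = 1 + 8361 + 5167 = 13529

13529


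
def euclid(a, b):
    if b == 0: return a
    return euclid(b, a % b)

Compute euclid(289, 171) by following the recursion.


euclid(289, 171) = euclid(171, 118)
euclid(171, 118) = euclid(118, 53)
euclid(118, 53) = euclid(53, 12)
euclid(53, 12) = euclid(12, 5)
euclid(12, 5) = euclid(5, 2)
euclid(5, 2) = euclid(2, 1)
euclid(2, 1) = euclid(1, 0)
euclid(1, 0) = 1  (base case)

1


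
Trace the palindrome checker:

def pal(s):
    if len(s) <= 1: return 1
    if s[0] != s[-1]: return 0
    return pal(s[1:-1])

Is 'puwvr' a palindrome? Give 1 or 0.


pal('puwvr'): s[0]='p' != s[-1]='r' -> return 0
Result: 0 (not a palindrome)

0


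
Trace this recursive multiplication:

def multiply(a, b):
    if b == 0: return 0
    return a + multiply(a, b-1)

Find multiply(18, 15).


multiply(18, 15) = 18 + multiply(18, 14)
multiply(18, 14) = 18 + multiply(18, 13)
multiply(18, 13) = 18 + multiply(18, 12)
multiply(18, 12) = 18 + multiply(18, 11)
multiply(18, 11) = 18 + multiply(18, 10)
multiply(18, 10) = 18 + multiply(18, 9)
multiply(18, 9) = 18 + multiply(18, 8)
multiply(18, 8) = 18 + multiply(18, 7)
multiply(18, 7) = 18 + multiply(18, 6)
multiply(18, 6) = 18 + multiply(18, 5)
multiply(18, 5) = 18 + multiply(18, 4)
multiply(18, 4) = 18 + multiply(18, 3)
multiply(18, 3) = 18 + multiply(18, 2)
multiply(18, 2) = 18 + multiply(18, 1)
multiply(18, 1) = 18 + multiply(18, 0)
multiply(18, 0) = 0  (base case)
Total: 18 + 18 + 18 + 18 + 18 + 18 + 18 + 18 + 18 + 18 + 18 + 18 + 18 + 18 + 18 + 0 = 270

270


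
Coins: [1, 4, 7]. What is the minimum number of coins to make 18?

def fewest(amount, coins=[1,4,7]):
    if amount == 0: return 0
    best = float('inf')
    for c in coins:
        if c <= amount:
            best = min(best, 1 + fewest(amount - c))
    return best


Building up with DP:
fewest(0) = 0
fewest(1) = min(1+fewest(0)=1+0=1) = 1
fewest(2) = min(1+fewest(1)=1+1=2) = 2
fewest(3) = min(1+fewest(2)=1+2=3) = 3
fewest(4) = min(1+fewest(3)=1+3=4, 1+fewest(0)=1+0=1) = 1
fewest(5) = min(1+fewest(4)=1+1=2, 1+fewest(1)=1+1=2) = 2
fewest(6) = min(1+fewest(5)=1+2=3, 1+fewest(2)=1+2=3) = 3
fewest(7) = min(1+fewest(6)=1+3=4, 1+fewest(3)=1+3=4, 1+fewest(0)=1+0=1) = 1
fewest(8) = min(1+fewest(7)=1+1=2, 1+fewest(4)=1+1=2, 1+fewest(1)=1+1=2) = 2
fewest(9) = min(1+fewest(8)=1+2=3, 1+fewest(5)=1+2=3, 1+fewest(2)=1+2=3) = 3
fewest(10) = min(1+fewest(9)=1+3=4, 1+fewest(6)=1+3=4, 1+fewest(3)=1+3=4) = 4
fewest(11) = min(1+fewest(10)=1+4=5, 1+fewest(7)=1+1=2, 1+fewest(4)=1+1=2) = 2
fewest(12) = min(1+fewest(11)=1+2=3, 1+fewest(8)=1+2=3, 1+fewest(5)=1+2=3) = 3
fewest(13) = min(1+fewest(12)=1+3=4, 1+fewest(9)=1+3=4, 1+fewest(6)=1+3=4) = 4
fewest(14) = min(1+fewest(13)=1+4=5, 1+fewest(10)=1+4=5, 1+fewest(7)=1+1=2) = 2
fewest(15) = min(1+fewest(14)=1+2=3, 1+fewest(11)=1+2=3, 1+fewest(8)=1+2=3) = 3
fewest(16) = min(1+fewest(15)=1+3=4, 1+fewest(12)=1+3=4, 1+fewest(9)=1+3=4) = 4
fewest(17) = min(1+fewest(16)=1+4=5, 1+fewest(13)=1+4=5, 1+fewest(10)=1+4=5) = 5
fewest(18) = min(1+fewest(17)=1+5=6, 1+fewest(14)=1+2=3, 1+fewest(11)=1+2=3) = 3

3


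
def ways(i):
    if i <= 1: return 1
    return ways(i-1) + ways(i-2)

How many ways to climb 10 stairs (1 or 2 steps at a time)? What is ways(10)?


Building up from base cases:
ways(0) = 1
ways(1) = 1
ways(2) = ways(1) + ways(0) = 1 + 1 = 2
ways(3) = ways(2) + ways(1) = 2 + 1 = 3
ways(4) = ways(3) + ways(2) = 3 + 2 = 5
ways(5) = ways(4) + ways(3) = 5 + 3 = 8
ways(6) = ways(5) + ways(4) = 8 + 5 = 13
ways(7) = ways(6) + ways(5) = 13 + 8 = 21
ways(8) = ways(7) + ways(6) = 21 + 13 = 34
ways(9) = ways(8) + ways(7) = 34 + 21 = 55
ways(10) = ways(9) + ways(8) = 55 + 34 = 89

89


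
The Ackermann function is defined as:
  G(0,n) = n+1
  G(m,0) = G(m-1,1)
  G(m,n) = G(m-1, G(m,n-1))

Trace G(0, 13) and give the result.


G(0, 13) = 14
Result: G(0, 13) = 14

14


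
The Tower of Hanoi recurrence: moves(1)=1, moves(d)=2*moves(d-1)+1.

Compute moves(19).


moves(19) = 2 * moves(18) + 1
moves(18) = 2 * moves(17) + 1
moves(17) = 2 * moves(16) + 1
moves(16) = 2 * moves(15) + 1
moves(15) = 2 * moves(14) + 1
moves(14) = 2 * moves(13) + 1
moves(13) = 2 * moves(12) + 1
moves(12) = 2 * moves(11) + 1
moves(11) = 2 * moves(10) + 1
moves(10) = 2 * moves(9) + 1
moves(9) = 2 * moves(8) + 1
moves(8) = 2 * moves(7) + 1
moves(7) = 2 * moves(6) + 1
moves(6) = 2 * moves(5) + 1
moves(5) = 2 * moves(4) + 1
moves(4) = 2 * moves(3) + 1
moves(3) = 2 * moves(2) + 1
moves(2) = 2 * moves(1) + 1
moves(1) = 1  (base case)
moves(2) = 2 * 1 + 1 = 3
moves(3) = 2 * 3 + 1 = 7
moves(4) = 2 * 7 + 1 = 15
moves(5) = 2 * 15 + 1 = 31
moves(6) = 2 * 31 + 1 = 63
moves(7) = 2 * 63 + 1 = 127
moves(8) = 2 * 127 + 1 = 255
moves(9) = 2 * 255 + 1 = 511
moves(10) = 2 * 511 + 1 = 1023
moves(11) = 2 * 1023 + 1 = 2047
moves(12) = 2 * 2047 + 1 = 4095
moves(13) = 2 * 4095 + 1 = 8191
moves(14) = 2 * 8191 + 1 = 16383
moves(15) = 2 * 16383 + 1 = 32767
moves(16) = 2 * 32767 + 1 = 65535
moves(17) = 2 * 65535 + 1 = 131071
moves(18) = 2 * 131071 + 1 = 262143
moves(19) = 2 * 262143 + 1 = 524287

524287
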